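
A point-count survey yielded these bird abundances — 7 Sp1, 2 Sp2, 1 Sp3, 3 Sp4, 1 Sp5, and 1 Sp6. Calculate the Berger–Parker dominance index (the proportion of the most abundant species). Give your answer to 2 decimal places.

Total N = 7+2+1+3+1+1 = 15, so the proportions are 0.4667, 0.1333, 0.0667, 0.2, 0.0667, 0.0667 (working shown to 4 dp, full precision carried).
The largest proportion is 0.4667, i.e. d = 0.47 to 2 decimal places.

0.47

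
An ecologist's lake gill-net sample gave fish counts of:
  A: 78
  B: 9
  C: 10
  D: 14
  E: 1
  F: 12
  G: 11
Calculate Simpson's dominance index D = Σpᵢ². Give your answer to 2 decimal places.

Total N = 78+9+10+14+1+12+11 = 135, so the proportions are 0.5778, 0.0667, 0.0741, 0.1037, 0.0074, 0.0889, 0.0815 (working shown to 4 dp, full precision carried).
D = 0.5778² + 0.0667² + 0.0741² + 0.1037² + 0.0074² + 0.0889² + 0.0815² = 0.3338 + 0.0044 + 0.0055 + 0.0108 + 0.0001 + 0.0079 + 0.0066 = 0.3691.
To 2 decimal places, D = 0.37.

0.37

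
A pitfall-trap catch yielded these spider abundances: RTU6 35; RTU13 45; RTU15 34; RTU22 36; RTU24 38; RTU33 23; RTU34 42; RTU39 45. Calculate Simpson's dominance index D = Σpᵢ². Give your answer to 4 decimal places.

0.1291

Total N = 35+45+34+36+38+23+42+45 = 298, so the proportions are 0.11745, 0.151007, 0.114094, 0.120805, 0.127517, 0.077181, 0.14094, 0.151007 (working shown to 6 dp, full precision carried).
D = 0.11745² + 0.151007² + 0.114094² + 0.120805² + 0.127517² + 0.077181² + 0.14094² + 0.151007² = 0.013794 + 0.022803 + 0.013017 + 0.014594 + 0.016261 + 0.005957 + 0.019864 + 0.022803 = 0.129093.
To 4 decimal places, D = 0.1291.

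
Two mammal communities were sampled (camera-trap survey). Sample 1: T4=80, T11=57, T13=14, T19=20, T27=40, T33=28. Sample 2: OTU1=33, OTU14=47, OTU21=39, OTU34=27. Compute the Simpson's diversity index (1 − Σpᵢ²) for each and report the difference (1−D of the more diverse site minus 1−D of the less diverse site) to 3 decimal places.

0.039

Sample 1: N=239, proportions 0.33473, 0.23849, 0.05858, 0.08368, 0.16736, 0.11715, giving 1−D = 0.77891 (working shown to 5 dp, full precision carried).
Sample 2: N=146, proportions 0.22603, 0.32192, 0.26712, 0.18493, giving 1−D = 0.73973.
Difference = |0.77891 − 0.73973| = 0.03918, i.e. 0.039 to 3 decimal places.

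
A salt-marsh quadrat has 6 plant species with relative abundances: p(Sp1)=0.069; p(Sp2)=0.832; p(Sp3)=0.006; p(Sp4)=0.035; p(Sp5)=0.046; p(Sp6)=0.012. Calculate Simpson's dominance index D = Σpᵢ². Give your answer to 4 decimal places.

0.7005

D = 0.069² + 0.832² + 0.006² + 0.035² + 0.046² + 0.012² = 0.004761 + 0.692224 + 0.000036 + 0.001225 + 0.002116 + 0.000144 = 0.700506 (working shown to 6 dp, full precision carried).
To 4 decimal places, D = 0.7005.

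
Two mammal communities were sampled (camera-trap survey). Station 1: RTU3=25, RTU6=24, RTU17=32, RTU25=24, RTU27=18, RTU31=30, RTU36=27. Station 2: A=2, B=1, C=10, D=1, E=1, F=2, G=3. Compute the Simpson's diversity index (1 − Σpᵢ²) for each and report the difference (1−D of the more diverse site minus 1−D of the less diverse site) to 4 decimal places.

Station 1: N=180, proportions 0.138889, 0.133333, 0.177778, 0.133333, 0.1, 0.166667, 0.15, giving 1−D = 0.853272 (working shown to 6 dp, full precision carried).
Station 2: N=20, proportions 0.1, 0.05, 0.5, 0.05, 0.05, 0.1, 0.15, giving 1−D = 0.700000.
Difference = |0.853272 − 0.700000| = 0.153272, i.e. 0.1533 to 4 decimal places.

0.1533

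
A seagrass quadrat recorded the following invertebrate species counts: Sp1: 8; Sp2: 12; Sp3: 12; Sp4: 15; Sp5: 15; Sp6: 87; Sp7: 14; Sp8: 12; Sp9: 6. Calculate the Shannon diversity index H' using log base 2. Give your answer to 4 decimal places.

2.5296

Total N = 8+12+12+15+15+87+14+12+6 = 181, so the proportions are 0.044199, 0.066298, 0.066298, 0.082873, 0.082873, 0.480663, 0.077348, 0.066298, 0.033149 (working shown to 6 dp, full precision carried).
Each pᵢ log₂ pᵢ term: 0.044199×(-4.499846)=-0.198888, 0.066298×(-3.914883)=-0.259550, 0.066298×(-3.914883)=-0.259550, 0.082873×(-3.592955)=-0.297759, 0.082873×(-3.592955)=-0.297759, 0.480663×(-1.056902)=-0.508014, 0.077348×(-3.692491)=-0.285607, 0.066298×(-3.914883)=-0.259550, 0.033149×(-4.914883)=-0.162924.
Sum = -2.529602, so H' = 2.5296.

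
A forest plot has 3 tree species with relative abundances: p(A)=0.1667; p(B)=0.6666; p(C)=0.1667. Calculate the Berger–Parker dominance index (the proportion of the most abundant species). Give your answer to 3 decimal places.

0.667

The largest proportion is 0.6666, i.e. d = 0.667 to 3 decimal places.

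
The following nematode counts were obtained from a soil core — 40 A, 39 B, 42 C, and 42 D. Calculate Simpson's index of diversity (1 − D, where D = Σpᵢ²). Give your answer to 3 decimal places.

0.750

Total N = 40+39+42+42 = 163, so the proportions are 0.2454, 0.23926, 0.25767, 0.25767 (working shown to 5 dp, full precision carried).
D = 0.2454² + 0.23926² + 0.25767² + 0.25767² = 0.06022 + 0.05725 + 0.06639 + 0.06639 = 0.25025.
So 1 − D = 0.74975, i.e. 0.750 to 3 decimal places.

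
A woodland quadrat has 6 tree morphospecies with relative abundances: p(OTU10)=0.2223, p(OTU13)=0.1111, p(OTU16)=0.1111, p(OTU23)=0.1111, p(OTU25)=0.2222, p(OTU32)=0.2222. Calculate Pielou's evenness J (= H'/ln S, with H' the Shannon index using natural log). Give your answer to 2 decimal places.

H' = −Σ pᵢ ln pᵢ = −((-0.3343) + (-0.2441) + (-0.2441) + (-0.2441) + (-0.3342) + (-0.3342)) = 1.7351 (working shown to 4 dp, full precision carried).
With S = 6 species, ln S = 1.7918, so J = 1.7351/1.7918 = 0.9684, i.e. 0.97 to 2 decimal places.

0.97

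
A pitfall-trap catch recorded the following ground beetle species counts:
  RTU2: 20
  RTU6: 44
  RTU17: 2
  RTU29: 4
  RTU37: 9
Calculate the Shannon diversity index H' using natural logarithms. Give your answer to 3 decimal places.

Total N = 20+44+2+4+9 = 79, so the proportions are 0.25316, 0.55696, 0.02532, 0.05063, 0.11392 (working shown to 5 dp, full precision carried).
Each pᵢ ln pᵢ term: 0.25316×(-1.37372)=-0.34778, 0.55696×(-0.58526)=-0.32597, 0.02532×(-3.67630)=-0.09307, 0.05063×(-2.98315)=-0.15105, 0.11392×(-2.17222)=-0.24747.
Sum = -1.16533, so H' = 1.165.

1.165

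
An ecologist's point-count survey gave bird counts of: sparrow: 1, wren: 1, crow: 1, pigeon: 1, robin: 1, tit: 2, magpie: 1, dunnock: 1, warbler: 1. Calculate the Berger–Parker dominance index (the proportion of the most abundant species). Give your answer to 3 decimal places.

0.200

Total N = 1+1+1+1+1+2+1+1+1 = 10, so the proportions are 0.1, 0.1, 0.1, 0.1, 0.1, 0.2, 0.1, 0.1, 0.1 (working shown to 5 dp, full precision carried).
The largest proportion is 0.2, i.e. d = 0.200 to 3 decimal places.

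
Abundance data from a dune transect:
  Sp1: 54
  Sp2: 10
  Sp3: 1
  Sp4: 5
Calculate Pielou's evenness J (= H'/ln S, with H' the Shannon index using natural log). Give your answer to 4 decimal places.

Total N = 54+10+1+5 = 70, so the proportions are 0.771429, 0.142857, 0.014286, 0.071429 (working shown to 6 dp, full precision carried).
H' = −Σ pᵢ ln pᵢ = −((-0.200194) + (-0.277987) + (-0.060693) + (-0.188504)) = 0.727378.
With S = 4 species, ln S = 1.386294, so J = 0.727378/1.386294 = 0.524693, i.e. 0.5247 to 4 decimal places.

0.5247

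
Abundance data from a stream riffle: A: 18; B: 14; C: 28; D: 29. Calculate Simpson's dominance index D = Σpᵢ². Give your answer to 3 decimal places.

Total N = 18+14+28+29 = 89, so the proportions are 0.20225, 0.1573, 0.31461, 0.32584 (working shown to 5 dp, full precision carried).
D = 0.20225² + 0.1573² + 0.31461² + 0.32584² = 0.04090 + 0.02474 + 0.09898 + 0.10617 = 0.27080.
To 3 decimal places, D = 0.271.

0.271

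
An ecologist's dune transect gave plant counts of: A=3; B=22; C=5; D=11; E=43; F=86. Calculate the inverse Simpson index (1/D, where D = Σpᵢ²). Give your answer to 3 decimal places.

Total N = 3+22+5+11+43+86 = 170, so the proportions are 0.017647, 0.129412, 0.029412, 0.064706, 0.252941, 0.505882 (working shown to 6 dp, full precision carried).
D = 0.017647² + 0.129412² + 0.029412² + 0.064706² + 0.252941² + 0.505882² = 0.000311 + 0.016747 + 0.000865 + 0.004187 + 0.063979 + 0.255917 = 0.342007.
So 1/D = 2.92392, i.e. 2.924 to 3 decimal places.

2.924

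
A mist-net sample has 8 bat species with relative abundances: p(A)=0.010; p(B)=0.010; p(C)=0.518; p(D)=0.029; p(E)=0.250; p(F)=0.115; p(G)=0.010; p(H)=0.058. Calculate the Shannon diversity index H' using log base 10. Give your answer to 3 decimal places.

0.583

Each pᵢ log₁₀ pᵢ term (working shown to 5 dp, full precision carried): 0.01×(-2.00000)=-0.02000, 0.01×(-2.00000)=-0.02000, 0.518×(-0.28567)=-0.14798, 0.029×(-1.53760)=-0.04459, 0.25×(-0.60206)=-0.15051, 0.115×(-0.93930)=-0.10802, 0.01×(-2.00000)=-0.02000, 0.058×(-1.23657)=-0.07172.
Sum = -0.58282, so H' = 0.583.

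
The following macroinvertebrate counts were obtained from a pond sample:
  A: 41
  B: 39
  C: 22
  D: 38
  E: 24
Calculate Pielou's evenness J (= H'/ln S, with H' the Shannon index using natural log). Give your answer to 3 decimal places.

Total N = 41+39+22+38+24 = 164, so the proportions are 0.25, 0.2378, 0.13415, 0.23171, 0.14634 (working shown to 5 dp, full precision carried).
H' = −Σ pᵢ ln pᵢ = −((-0.34657) + (-0.34156) + (-0.26948) + (-0.33882) + (-0.28124)) = 1.57767.
With S = 5 species, ln S = 1.60944, so J = 1.57767/1.60944 = 0.98026, i.e. 0.980 to 3 decimal places.

0.980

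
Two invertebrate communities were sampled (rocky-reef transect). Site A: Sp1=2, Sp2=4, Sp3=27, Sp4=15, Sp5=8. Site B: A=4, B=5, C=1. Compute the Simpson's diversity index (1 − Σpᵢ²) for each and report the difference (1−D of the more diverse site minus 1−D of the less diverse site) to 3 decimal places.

0.089

Site A: N=56, proportions 0.03571, 0.07143, 0.48214, 0.26786, 0.14286, giving 1−D = 0.66901 (working shown to 5 dp, full precision carried).
Site B: N=10, proportions 0.4, 0.5, 0.1, giving 1−D = 0.58000.
Difference = |0.66901 − 0.58000| = 0.08901, i.e. 0.089 to 3 decimal places.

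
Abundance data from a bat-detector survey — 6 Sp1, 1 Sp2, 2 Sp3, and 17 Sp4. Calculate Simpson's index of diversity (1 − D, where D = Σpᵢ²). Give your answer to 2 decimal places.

Total N = 6+1+2+17 = 26, so the proportions are 0.2308, 0.0385, 0.0769, 0.6538 (working shown to 4 dp, full precision carried).
D = 0.2308² + 0.0385² + 0.0769² + 0.6538² = 0.0533 + 0.0015 + 0.0059 + 0.4275 = 0.4882.
So 1 − D = 0.5118, i.e. 0.51 to 2 decimal places.

0.51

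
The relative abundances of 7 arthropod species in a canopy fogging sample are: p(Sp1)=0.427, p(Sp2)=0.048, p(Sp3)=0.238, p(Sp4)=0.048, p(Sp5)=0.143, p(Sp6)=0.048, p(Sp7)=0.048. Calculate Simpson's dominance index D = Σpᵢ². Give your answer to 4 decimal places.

0.2686

D = 0.427² + 0.048² + 0.238² + 0.048² + 0.143² + 0.048² + 0.048² = 0.182329 + 0.002304 + 0.056644 + 0.002304 + 0.020449 + 0.002304 + 0.002304 = 0.268638 (working shown to 6 dp, full precision carried).
To 4 decimal places, D = 0.2686.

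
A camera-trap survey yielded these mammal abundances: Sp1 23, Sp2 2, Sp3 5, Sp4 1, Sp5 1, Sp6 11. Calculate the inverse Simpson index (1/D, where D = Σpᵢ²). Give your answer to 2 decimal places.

2.72

Total N = 23+2+5+1+1+11 = 43, so the proportions are 0.53488, 0.04651, 0.11628, 0.02326, 0.02326, 0.25581 (working shown to 5 dp, full precision carried).
D = 0.53488² + 0.04651² + 0.11628² + 0.02326² + 0.02326² + 0.25581² = 0.28610 + 0.00216 + 0.01352 + 0.00054 + 0.00054 + 0.06544 = 0.36831.
So 1/D = 2.7151, i.e. 2.72 to 2 decimal places.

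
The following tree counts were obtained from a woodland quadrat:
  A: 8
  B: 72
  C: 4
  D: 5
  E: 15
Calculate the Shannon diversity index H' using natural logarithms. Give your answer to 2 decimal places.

Total N = 8+72+4+5+15 = 104, so the proportions are 0.0769, 0.6923, 0.0385, 0.0481, 0.1442 (working shown to 4 dp, full precision carried).
Each pᵢ ln pᵢ term: 0.0769×(-2.5649)=-0.1973, 0.6923×(-0.3677)=-0.2546, 0.0385×(-3.2581)=-0.1253, 0.0481×(-3.0350)=-0.1459, 0.1442×(-1.9363)=-0.2793.
Sum = -1.0024, so H' = 1.00.

1.00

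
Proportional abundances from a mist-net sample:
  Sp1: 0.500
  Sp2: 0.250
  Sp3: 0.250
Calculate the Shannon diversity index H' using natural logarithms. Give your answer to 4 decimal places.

Each pᵢ ln pᵢ term (working shown to 6 dp, full precision carried): 0.5×(-0.693147)=-0.346574, 0.25×(-1.386294)=-0.346574, 0.25×(-1.386294)=-0.346574.
Sum = -1.039721, so H' = 1.0397.

1.0397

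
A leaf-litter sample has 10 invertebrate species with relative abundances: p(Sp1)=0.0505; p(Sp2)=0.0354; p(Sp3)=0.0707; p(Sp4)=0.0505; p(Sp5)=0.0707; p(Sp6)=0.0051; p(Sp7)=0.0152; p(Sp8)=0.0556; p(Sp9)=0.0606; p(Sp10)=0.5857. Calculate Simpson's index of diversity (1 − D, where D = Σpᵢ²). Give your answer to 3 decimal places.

0.634

D = 0.0505² + 0.0354² + 0.0707² + 0.0505² + 0.0707² + 0.0051² + 0.0152² + 0.0556² + 0.0606² + 0.5857² = 0.00255 + 0.00125 + 0.00500 + 0.00255 + 0.00500 + 0.00003 + 0.00023 + 0.00309 + 0.00367 + 0.34304 = 0.36642 (working shown to 5 dp, full precision carried).
So 1 − D = 0.63358, i.e. 0.634 to 3 decimal places.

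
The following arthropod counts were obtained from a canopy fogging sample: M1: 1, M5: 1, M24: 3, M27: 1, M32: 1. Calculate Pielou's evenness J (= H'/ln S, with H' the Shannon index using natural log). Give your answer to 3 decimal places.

0.917

Total N = 1+1+3+1+1 = 7, so the proportions are 0.14286, 0.14286, 0.42857, 0.14286, 0.14286 (working shown to 5 dp, full precision carried).
H' = −Σ pᵢ ln pᵢ = −((-0.27799) + (-0.27799) + (-0.36313) + (-0.27799) + (-0.27799)) = 1.47508.
With S = 5 species, ln S = 1.60944, so J = 1.47508/1.60944 = 0.91652, i.e. 0.917 to 3 decimal places.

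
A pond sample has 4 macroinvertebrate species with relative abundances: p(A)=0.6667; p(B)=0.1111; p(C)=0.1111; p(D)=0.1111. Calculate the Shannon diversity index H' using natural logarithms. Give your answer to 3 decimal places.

1.003

Each pᵢ ln pᵢ term (working shown to 5 dp, full precision carried): 0.6667×(-0.40542)=-0.27029, 0.1111×(-2.19732)=-0.24412, 0.1111×(-2.19732)=-0.24412, 0.1111×(-2.19732)=-0.24412.
Sum = -1.00266, so H' = 1.003.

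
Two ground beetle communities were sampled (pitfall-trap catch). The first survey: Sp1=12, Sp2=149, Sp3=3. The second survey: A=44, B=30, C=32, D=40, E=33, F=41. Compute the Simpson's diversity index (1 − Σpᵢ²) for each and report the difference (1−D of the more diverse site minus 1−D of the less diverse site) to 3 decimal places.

The first survey: N=164, proportions 0.07317, 0.90854, 0.01829, giving 1−D = 0.16887 (working shown to 5 dp, full precision carried).
The second survey: N=220, proportions 0.2, 0.13636, 0.14545, 0.18182, 0.15, 0.18636, giving 1−D = 0.82996.
Difference = |0.16887 − 0.82996| = 0.66109, i.e. 0.661 to 3 decimal places.

0.661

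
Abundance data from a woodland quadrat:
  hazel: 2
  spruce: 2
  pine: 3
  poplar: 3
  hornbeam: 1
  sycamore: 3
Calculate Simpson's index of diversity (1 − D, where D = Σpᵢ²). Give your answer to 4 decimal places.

Total N = 2+2+3+3+1+3 = 14, so the proportions are 0.142857, 0.142857, 0.214286, 0.214286, 0.071429, 0.214286 (working shown to 6 dp, full precision carried).
D = 0.142857² + 0.142857² + 0.214286² + 0.214286² + 0.071429² + 0.214286² = 0.020408 + 0.020408 + 0.045918 + 0.045918 + 0.005102 + 0.045918 = 0.183673.
So 1 − D = 0.816327, i.e. 0.8163 to 4 decimal places.

0.8163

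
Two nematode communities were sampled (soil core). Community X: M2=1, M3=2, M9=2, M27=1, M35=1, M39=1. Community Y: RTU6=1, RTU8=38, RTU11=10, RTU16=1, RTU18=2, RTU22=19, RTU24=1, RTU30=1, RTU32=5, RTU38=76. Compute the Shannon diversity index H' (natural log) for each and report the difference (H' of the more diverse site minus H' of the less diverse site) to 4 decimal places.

0.3048

Community X: N=8, proportions 0.125, 0.25, 0.25, 0.125, 0.125, 0.125, giving H' = 1.732868 (working shown to 6 dp, full precision carried).
Community Y: N=154, proportions 0.006494, 0.246753, 0.064935, 0.006494, 0.012987, 0.123377, 0.006494, 0.006494, 0.032468, 0.493506, giving H' = 1.428072.
Difference = |1.732868 − 1.428072| = 0.304796, i.e. 0.3048 to 4 decimal places.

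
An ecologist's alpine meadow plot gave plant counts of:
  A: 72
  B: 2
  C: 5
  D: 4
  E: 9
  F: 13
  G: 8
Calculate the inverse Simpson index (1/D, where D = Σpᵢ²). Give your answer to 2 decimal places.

Total N = 72+2+5+4+9+13+8 = 113, so the proportions are 0.63717, 0.0177, 0.04425, 0.0354, 0.07965, 0.11504, 0.0708 (working shown to 5 dp, full precision carried).
D = 0.63717² + 0.0177² + 0.04425² + 0.0354² + 0.07965² + 0.11504² + 0.0708² = 0.40598 + 0.00031 + 0.00196 + 0.00125 + 0.00634 + 0.01324 + 0.00501 = 0.43410.
So 1/D = 2.3036, i.e. 2.30 to 2 decimal places.

2.30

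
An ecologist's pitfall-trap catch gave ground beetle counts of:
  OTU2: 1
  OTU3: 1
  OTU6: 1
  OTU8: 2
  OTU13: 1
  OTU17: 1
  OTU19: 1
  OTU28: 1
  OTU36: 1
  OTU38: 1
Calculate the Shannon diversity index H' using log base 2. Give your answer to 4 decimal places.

3.2776

Total N = 1+1+1+2+1+1+1+1+1+1 = 11, so the proportions are 0.090909, 0.090909, 0.090909, 0.181818, 0.090909, 0.090909, 0.090909, 0.090909, 0.090909, 0.090909 (working shown to 6 dp, full precision carried).
Each pᵢ log₂ pᵢ term: 0.090909×(-3.459432)=-0.314494, 0.090909×(-3.459432)=-0.314494, 0.090909×(-3.459432)=-0.314494, 0.181818×(-2.459432)=-0.447169, 0.090909×(-3.459432)=-0.314494, 0.090909×(-3.459432)=-0.314494, 0.090909×(-3.459432)=-0.314494, 0.090909×(-3.459432)=-0.314494, 0.090909×(-3.459432)=-0.314494, 0.090909×(-3.459432)=-0.314494.
Sum = -3.277613, so H' = 3.2776.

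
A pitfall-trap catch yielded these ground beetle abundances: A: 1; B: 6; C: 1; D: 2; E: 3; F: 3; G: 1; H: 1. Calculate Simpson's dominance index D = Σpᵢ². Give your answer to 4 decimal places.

0.1914

Total N = 1+6+1+2+3+3+1+1 = 18, so the proportions are 0.055556, 0.333333, 0.055556, 0.111111, 0.166667, 0.166667, 0.055556, 0.055556 (working shown to 6 dp, full precision carried).
D = 0.055556² + 0.333333² + 0.055556² + 0.111111² + 0.166667² + 0.166667² + 0.055556² + 0.055556² = 0.003086 + 0.111111 + 0.003086 + 0.012346 + 0.027778 + 0.027778 + 0.003086 + 0.003086 = 0.191358.
To 4 decimal places, D = 0.1914.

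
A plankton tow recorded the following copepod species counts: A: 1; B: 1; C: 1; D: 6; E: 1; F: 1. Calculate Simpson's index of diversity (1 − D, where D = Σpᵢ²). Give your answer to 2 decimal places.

0.66

Total N = 1+1+1+6+1+1 = 11, so the proportions are 0.0909, 0.0909, 0.0909, 0.5455, 0.0909, 0.0909 (working shown to 4 dp, full precision carried).
D = 0.0909² + 0.0909² + 0.0909² + 0.5455² + 0.0909² + 0.0909² = 0.0083 + 0.0083 + 0.0083 + 0.2975 + 0.0083 + 0.0083 = 0.3388.
So 1 − D = 0.6612, i.e. 0.66 to 2 decimal places.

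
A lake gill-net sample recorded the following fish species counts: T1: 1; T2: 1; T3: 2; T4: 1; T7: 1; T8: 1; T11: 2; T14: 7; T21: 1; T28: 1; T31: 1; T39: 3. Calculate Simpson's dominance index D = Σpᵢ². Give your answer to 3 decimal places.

0.153

Total N = 1+1+2+1+1+1+2+7+1+1+1+3 = 22, so the proportions are 0.04545, 0.04545, 0.09091, 0.04545, 0.04545, 0.04545, 0.09091, 0.31818, 0.04545, 0.04545, 0.04545, 0.13636 (working shown to 5 dp, full precision carried).
D = 0.04545² + 0.04545² + 0.09091² + 0.04545² + 0.04545² + 0.04545² + 0.09091² + 0.31818² + 0.04545² + 0.04545² + 0.04545² + 0.13636² = 0.00207 + 0.00207 + 0.00826 + 0.00207 + 0.00207 + 0.00207 + 0.00826 + 0.10124 + 0.00207 + 0.00207 + 0.00207 + 0.01860 = 0.15289.
To 3 decimal places, D = 0.153.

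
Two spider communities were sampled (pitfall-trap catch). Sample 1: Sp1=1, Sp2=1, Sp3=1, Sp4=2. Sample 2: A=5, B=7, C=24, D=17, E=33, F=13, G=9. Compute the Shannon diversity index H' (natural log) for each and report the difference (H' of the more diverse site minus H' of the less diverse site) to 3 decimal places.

Sample 1: N=5, proportions 0.2, 0.2, 0.2, 0.4, giving H' = 1.33218 (working shown to 5 dp, full precision carried).
Sample 2: N=108, proportions 0.0463, 0.06481, 0.22222, 0.15741, 0.30556, 0.12037, 0.08333, giving H' = 1.76907.
Difference = |1.33218 − 1.76907| = 0.43689, i.e. 0.437 to 3 decimal places.

0.437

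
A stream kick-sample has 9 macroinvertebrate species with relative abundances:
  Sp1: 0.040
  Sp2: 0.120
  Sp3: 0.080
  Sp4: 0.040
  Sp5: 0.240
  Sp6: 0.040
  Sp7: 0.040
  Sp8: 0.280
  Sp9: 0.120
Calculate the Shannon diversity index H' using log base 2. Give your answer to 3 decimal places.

Each pᵢ log₂ pᵢ term (working shown to 5 dp, full precision carried): 0.04×(-4.64386)=-0.18575, 0.12×(-3.05889)=-0.36707, 0.08×(-3.64386)=-0.29151, 0.04×(-4.64386)=-0.18575, 0.24×(-2.05889)=-0.49413, 0.04×(-4.64386)=-0.18575, 0.04×(-4.64386)=-0.18575, 0.28×(-1.83650)=-0.51422, 0.12×(-3.05889)=-0.36707.
Sum = -2.77701, so H' = 2.777.

2.777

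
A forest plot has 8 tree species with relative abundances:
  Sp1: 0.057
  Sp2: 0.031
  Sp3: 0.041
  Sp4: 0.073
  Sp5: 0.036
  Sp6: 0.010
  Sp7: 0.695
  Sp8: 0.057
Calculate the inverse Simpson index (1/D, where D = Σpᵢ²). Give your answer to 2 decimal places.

D = 0.057² + 0.031² + 0.041² + 0.073² + 0.036² + 0.01² + 0.695² + 0.057² = 0.00325 + 0.00096 + 0.00168 + 0.00533 + 0.00130 + 0.00010 + 0.48302 + 0.00325 = 0.49889 (working shown to 5 dp, full precision carried).
So 1/D = 2.0044, i.e. 2.00 to 2 decimal places.

2.00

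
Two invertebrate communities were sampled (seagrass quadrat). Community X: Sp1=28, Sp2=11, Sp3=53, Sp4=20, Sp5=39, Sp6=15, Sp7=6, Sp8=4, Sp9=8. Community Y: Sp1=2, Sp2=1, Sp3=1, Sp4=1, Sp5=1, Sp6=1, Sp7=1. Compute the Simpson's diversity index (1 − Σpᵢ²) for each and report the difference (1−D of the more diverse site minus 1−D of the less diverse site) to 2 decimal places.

0.02

Community X: N=184, proportions 0.1522, 0.0598, 0.288, 0.1087, 0.212, 0.0815, 0.0326, 0.0217, 0.0435, giving 1−D = 0.8235 (working shown to 4 dp, full precision carried).
Community Y: N=8, proportions 0.25, 0.125, 0.125, 0.125, 0.125, 0.125, 0.125, giving 1−D = 0.8438.
Difference = |0.8235 − 0.8438| = 0.0203, i.e. 0.02 to 2 decimal places.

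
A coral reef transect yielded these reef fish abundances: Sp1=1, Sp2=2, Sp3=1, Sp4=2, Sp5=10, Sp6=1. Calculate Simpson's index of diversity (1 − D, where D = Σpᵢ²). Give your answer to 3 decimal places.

0.616

Total N = 1+2+1+2+10+1 = 17, so the proportions are 0.05882, 0.11765, 0.05882, 0.11765, 0.58824, 0.05882 (working shown to 5 dp, full precision carried).
D = 0.05882² + 0.11765² + 0.05882² + 0.11765² + 0.58824² + 0.05882² = 0.00346 + 0.01384 + 0.00346 + 0.01384 + 0.34602 + 0.00346 = 0.38408.
So 1 − D = 0.61592, i.e. 0.616 to 3 decimal places.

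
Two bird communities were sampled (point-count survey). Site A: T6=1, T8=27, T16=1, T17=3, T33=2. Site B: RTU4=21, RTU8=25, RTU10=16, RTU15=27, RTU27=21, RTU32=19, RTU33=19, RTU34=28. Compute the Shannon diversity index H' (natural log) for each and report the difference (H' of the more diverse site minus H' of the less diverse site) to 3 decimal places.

1.292

Site A: N=34, proportions 0.0294118, 0.7941176, 0.0294118, 0.0882353, 0.0588235, giving H' = 0.7713686 (working shown to 7 dp, full precision carried).
Site B: N=176, proportions 0.1193182, 0.1420455, 0.0909091, 0.1534091, 0.1193182, 0.1079545, 0.1079545, 0.1590909, giving H' = 2.0632041.
Difference = |0.7713686 − 2.0632041| = 1.2918355, i.e. 1.292 to 3 decimal places.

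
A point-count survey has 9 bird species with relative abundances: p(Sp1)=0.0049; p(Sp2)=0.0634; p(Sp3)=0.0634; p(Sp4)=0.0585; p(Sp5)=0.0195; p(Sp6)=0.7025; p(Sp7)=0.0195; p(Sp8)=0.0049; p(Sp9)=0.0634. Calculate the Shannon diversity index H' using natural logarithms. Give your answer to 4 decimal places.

1.1444

Each pᵢ ln pᵢ term (working shown to 6 dp, full precision carried): 0.0049×(-5.318520)=-0.026061, 0.0634×(-2.758291)=-0.174876, 0.0634×(-2.758291)=-0.174876, 0.0585×(-2.838729)=-0.166066, 0.0195×(-3.937341)=-0.076778, 0.7025×(-0.353110)=-0.248060, 0.0195×(-3.937341)=-0.076778, 0.0049×(-5.318520)=-0.026061, 0.0634×(-2.758291)=-0.174876.
Sum = -1.144430, so H' = 1.1444.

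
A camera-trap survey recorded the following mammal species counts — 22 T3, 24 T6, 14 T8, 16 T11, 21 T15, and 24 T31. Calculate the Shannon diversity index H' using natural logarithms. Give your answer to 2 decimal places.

1.77

Total N = 22+24+14+16+21+24 = 121, so the proportions are 0.1818, 0.1983, 0.1157, 0.1322, 0.1736, 0.1983 (working shown to 4 dp, full precision carried).
Each pᵢ ln pᵢ term: 0.1818×(-1.7047)=-0.3100, 0.1983×(-1.6177)=-0.3209, 0.1157×(-2.1567)=-0.2495, 0.1322×(-2.0232)=-0.2675, 0.1736×(-1.7513)=-0.3039, 0.1983×(-1.6177)=-0.3209.
Sum = -1.7727, so H' = 1.77.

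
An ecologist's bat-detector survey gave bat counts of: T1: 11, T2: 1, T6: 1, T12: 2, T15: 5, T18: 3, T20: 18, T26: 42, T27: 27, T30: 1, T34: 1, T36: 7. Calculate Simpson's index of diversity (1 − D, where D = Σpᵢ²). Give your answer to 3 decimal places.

Total N = 11+1+1+2+5+3+18+42+27+1+1+7 = 119, so the proportions are 0.09244, 0.0084, 0.0084, 0.01681, 0.04202, 0.02521, 0.15126, 0.35294, 0.22689, 0.0084, 0.0084, 0.05882 (working shown to 5 dp, full precision carried).
D = 0.09244² + 0.0084² + 0.0084² + 0.01681² + 0.04202² + 0.02521² + 0.15126² + 0.35294² + 0.22689² + 0.0084² + 0.0084² + 0.05882² = 0.00854 + 0.00007 + 0.00007 + 0.00028 + 0.00177 + 0.00064 + 0.02288 + 0.12457 + 0.05148 + 0.00007 + 0.00007 + 0.00346 = 0.21390.
So 1 − D = 0.78610, i.e. 0.786 to 3 decimal places.

0.786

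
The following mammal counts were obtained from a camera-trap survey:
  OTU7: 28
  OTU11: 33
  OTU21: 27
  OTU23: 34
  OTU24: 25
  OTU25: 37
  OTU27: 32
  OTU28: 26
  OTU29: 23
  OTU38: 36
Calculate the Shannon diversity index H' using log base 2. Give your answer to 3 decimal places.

3.305

Total N = 28+33+27+34+25+37+32+26+23+36 = 301, so the proportions are 0.09302, 0.10963, 0.0897, 0.11296, 0.08306, 0.12292, 0.10631, 0.08638, 0.07641, 0.1196 (working shown to 5 dp, full precision carried).
Each pᵢ log₂ pᵢ term: 0.09302×(-3.42626)=-0.31872, 0.10963×(-3.18923)=-0.34965, 0.0897×(-3.47873)=-0.31205, 0.11296×(-3.14616)=-0.35538, 0.08306×(-3.58976)=-0.29815, 0.12292×(-3.02417)=-0.37174, 0.10631×(-3.23362)=-0.34377, 0.08638×(-3.53318)=-0.30519, 0.07641×(-3.71006)=-0.28349, 0.1196×(-3.06369)=-0.36642.
Sum = -3.30457, so H' = 3.305.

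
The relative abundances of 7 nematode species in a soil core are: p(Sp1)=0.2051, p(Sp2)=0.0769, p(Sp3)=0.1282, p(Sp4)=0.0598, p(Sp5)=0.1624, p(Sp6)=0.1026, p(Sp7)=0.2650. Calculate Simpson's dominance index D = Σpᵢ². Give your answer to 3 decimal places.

0.175

D = 0.2051² + 0.0769² + 0.1282² + 0.0598² + 0.1624² + 0.1026² + 0.265² = 0.04207 + 0.00591 + 0.01644 + 0.00358 + 0.02637 + 0.01053 + 0.07023 = 0.17512 (working shown to 5 dp, full precision carried).
To 3 decimal places, D = 0.175.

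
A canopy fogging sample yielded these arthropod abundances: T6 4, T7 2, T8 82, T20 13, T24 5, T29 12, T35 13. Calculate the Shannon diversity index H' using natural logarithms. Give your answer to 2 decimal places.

Total N = 4+2+82+13+5+12+13 = 131, so the proportions are 0.0305, 0.0153, 0.626, 0.0992, 0.0382, 0.0916, 0.0992 (working shown to 4 dp, full precision carried).
Each pᵢ ln pᵢ term: 0.0305×(-3.4889)=-0.1065, 0.0153×(-4.1821)=-0.0638, 0.626×(-0.4685)=-0.2932, 0.0992×(-2.3102)=-0.2293, 0.0382×(-3.2658)=-0.1246, 0.0916×(-2.3903)=-0.2190, 0.0992×(-2.3102)=-0.2293.
Sum = -1.2658, so H' = 1.27.

1.27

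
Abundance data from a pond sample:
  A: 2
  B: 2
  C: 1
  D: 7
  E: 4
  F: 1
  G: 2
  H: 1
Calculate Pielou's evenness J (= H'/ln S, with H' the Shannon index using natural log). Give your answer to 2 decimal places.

0.88

Total N = 2+2+1+7+4+1+2+1 = 20, so the proportions are 0.1, 0.1, 0.05, 0.35, 0.2, 0.05, 0.1, 0.05 (working shown to 4 dp, full precision carried).
H' = −Σ pᵢ ln pᵢ = −((-0.2303) + (-0.2303) + (-0.1498) + (-0.3674) + (-0.3219) + (-0.1498) + (-0.2303) + (-0.1498)) = 1.8295.
With S = 8 species, ln S = 2.0794, so J = 1.8295/2.0794 = 0.8798, i.e. 0.88 to 2 decimal places.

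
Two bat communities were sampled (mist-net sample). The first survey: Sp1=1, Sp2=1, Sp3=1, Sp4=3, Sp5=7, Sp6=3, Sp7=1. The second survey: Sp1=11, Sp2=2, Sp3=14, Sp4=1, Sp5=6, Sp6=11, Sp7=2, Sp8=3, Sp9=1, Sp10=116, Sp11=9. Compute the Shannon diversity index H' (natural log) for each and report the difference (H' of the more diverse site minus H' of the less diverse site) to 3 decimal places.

0.324

The first survey: N=17, proportions 0.05882, 0.05882, 0.05882, 0.17647, 0.41176, 0.17647, 0.05882, giving H' = 1.64421 (working shown to 5 dp, full precision carried).
The second survey: N=176, proportions 0.0625, 0.01136, 0.07955, 0.00568, 0.03409, 0.0625, 0.01136, 0.01705, 0.00568, 0.65909, 0.05114, giving H' = 1.31985.
Difference = |1.64421 − 1.31985| = 0.32436, i.e. 0.324 to 3 decimal places.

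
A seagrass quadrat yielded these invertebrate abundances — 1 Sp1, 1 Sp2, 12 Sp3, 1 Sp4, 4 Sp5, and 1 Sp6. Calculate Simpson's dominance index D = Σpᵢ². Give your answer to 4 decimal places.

Total N = 1+1+12+1+4+1 = 20, so the proportions are 0.05, 0.05, 0.6, 0.05, 0.2, 0.05 (working shown to 6 dp, full precision carried).
D = 0.05² + 0.05² + 0.6² + 0.05² + 0.2² + 0.05² = 0.002500 + 0.002500 + 0.360000 + 0.002500 + 0.040000 + 0.002500 = 0.410000.
To 4 decimal places, D = 0.4100.

0.4100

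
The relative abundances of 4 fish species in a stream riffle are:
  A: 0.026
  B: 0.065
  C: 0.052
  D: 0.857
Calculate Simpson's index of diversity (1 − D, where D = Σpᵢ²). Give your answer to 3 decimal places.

0.258

D = 0.026² + 0.065² + 0.052² + 0.857² = 0.00068 + 0.00423 + 0.00270 + 0.73445 = 0.74205 (working shown to 5 dp, full precision carried).
So 1 − D = 0.25795, i.e. 0.258 to 3 decimal places.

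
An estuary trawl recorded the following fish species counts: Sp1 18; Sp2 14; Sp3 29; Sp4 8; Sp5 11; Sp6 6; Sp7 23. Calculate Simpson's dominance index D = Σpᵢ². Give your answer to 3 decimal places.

Total N = 18+14+29+8+11+6+23 = 109, so the proportions are 0.16514, 0.12844, 0.26606, 0.07339, 0.10092, 0.05505, 0.21101 (working shown to 5 dp, full precision carried).
D = 0.16514² + 0.12844² + 0.26606² + 0.07339² + 0.10092² + 0.05505² + 0.21101² = 0.02727 + 0.01650 + 0.07079 + 0.00539 + 0.01018 + 0.00303 + 0.04452 = 0.17768.
To 3 decimal places, D = 0.178.

0.178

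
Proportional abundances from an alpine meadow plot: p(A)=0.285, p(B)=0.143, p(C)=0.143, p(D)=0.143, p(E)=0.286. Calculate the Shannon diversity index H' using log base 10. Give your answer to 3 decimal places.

Each pᵢ log₁₀ pᵢ term (working shown to 5 dp, full precision carried): 0.285×(-0.54516)=-0.15537, 0.143×(-0.84466)=-0.12079, 0.143×(-0.84466)=-0.12079, 0.143×(-0.84466)=-0.12079, 0.286×(-0.54363)=-0.15548.
Sum = -0.67321, so H' = 0.673.

0.673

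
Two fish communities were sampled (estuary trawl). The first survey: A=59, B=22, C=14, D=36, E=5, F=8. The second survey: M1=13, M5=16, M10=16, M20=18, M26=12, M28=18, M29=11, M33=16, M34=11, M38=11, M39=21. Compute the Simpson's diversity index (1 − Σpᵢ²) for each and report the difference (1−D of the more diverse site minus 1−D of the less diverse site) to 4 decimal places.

The first survey: N=144, proportions 0.409722, 0.152778, 0.097222, 0.25, 0.034722, 0.055556, giving 1−D = 0.732542 (working shown to 6 dp, full precision carried).
The second survey: N=163, proportions 0.079755, 0.09816, 0.09816, 0.110429, 0.07362, 0.110429, 0.067485, 0.09816, 0.067485, 0.067485, 0.128834, giving 1−D = 0.904663.
Difference = |0.732542 − 0.904663| = 0.172121, i.e. 0.1721 to 4 decimal places.

0.1721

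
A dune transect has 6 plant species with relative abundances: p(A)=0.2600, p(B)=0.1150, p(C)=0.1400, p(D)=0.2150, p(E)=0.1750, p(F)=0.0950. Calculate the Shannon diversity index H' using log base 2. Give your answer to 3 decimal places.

Each pᵢ log₂ pᵢ term (working shown to 5 dp, full precision carried): 0.26×(-1.94342)=-0.50529, 0.115×(-3.12029)=-0.35883, 0.14×(-2.83650)=-0.39711, 0.215×(-2.21759)=-0.47678, 0.175×(-2.51457)=-0.44005, 0.095×(-3.39593)=-0.32261.
Sum = -2.50068, so H' = 2.501.

2.501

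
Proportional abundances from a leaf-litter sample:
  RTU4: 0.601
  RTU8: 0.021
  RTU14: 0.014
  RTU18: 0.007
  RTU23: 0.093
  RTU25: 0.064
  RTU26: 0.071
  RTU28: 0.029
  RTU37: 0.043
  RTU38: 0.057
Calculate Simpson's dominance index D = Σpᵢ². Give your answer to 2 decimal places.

0.39

D = 0.601² + 0.021² + 0.014² + 0.007² + 0.093² + 0.064² + 0.071² + 0.029² + 0.043² + 0.057² = 0.3612 + 0.0004 + 0.0002 + 0.0000 + 0.0086 + 0.0041 + 0.0050 + 0.0008 + 0.0018 + 0.0032 = 0.3856 (working shown to 4 dp, full precision carried).
To 2 decimal places, D = 0.39.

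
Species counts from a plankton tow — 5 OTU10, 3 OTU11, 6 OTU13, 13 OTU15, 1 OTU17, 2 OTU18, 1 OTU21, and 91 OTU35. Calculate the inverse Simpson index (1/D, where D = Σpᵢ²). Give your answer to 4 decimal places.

1.7457

Total N = 5+3+6+13+1+2+1+91 = 122, so the proportions are 0.0409836, 0.0245902, 0.0491803, 0.1065574, 0.0081967, 0.0163934, 0.0081967, 0.7459016 (working shown to 7 dp, full precision carried).
D = 0.0409836² + 0.0245902² + 0.0491803² + 0.1065574² + 0.0081967² + 0.0163934² + 0.0081967² + 0.7459016² = 0.0016797 + 0.0006047 + 0.0024187 + 0.0113545 + 0.0000672 + 0.0002687 + 0.0000672 + 0.5563693 = 0.5728299.
So 1/D = 1.745719, i.e. 1.7457 to 4 decimal places.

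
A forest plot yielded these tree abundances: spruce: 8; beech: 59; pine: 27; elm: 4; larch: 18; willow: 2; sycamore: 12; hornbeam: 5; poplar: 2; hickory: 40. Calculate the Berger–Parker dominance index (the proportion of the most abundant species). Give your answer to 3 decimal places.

0.333

Total N = 8+59+27+4+18+2+12+5+2+40 = 177, so the proportions are 0.0452, 0.33333, 0.15254, 0.0226, 0.10169, 0.0113, 0.0678, 0.02825, 0.0113, 0.22599 (working shown to 5 dp, full precision carried).
The largest proportion is 0.33333, i.e. d = 0.333 to 3 decimal places.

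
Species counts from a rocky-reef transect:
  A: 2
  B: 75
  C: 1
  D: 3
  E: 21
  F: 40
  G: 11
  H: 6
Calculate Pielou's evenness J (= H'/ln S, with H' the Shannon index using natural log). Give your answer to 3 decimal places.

Total N = 2+75+1+3+21+40+11+6 = 159, so the proportions are 0.01258, 0.4717, 0.00629, 0.01887, 0.13208, 0.25157, 0.06918, 0.03774 (working shown to 5 dp, full precision carried).
H' = −Σ pᵢ ln pᵢ = −((-0.05504) + (-0.35444) + (-0.03188) + (-0.07491) + (-0.26737) + (-0.34718) + (-0.18479) + (-0.12367)) = 1.43927.
With S = 8 species, ln S = 2.07944, so J = 1.43927/2.07944 = 0.69214, i.e. 0.692 to 3 decimal places.

0.692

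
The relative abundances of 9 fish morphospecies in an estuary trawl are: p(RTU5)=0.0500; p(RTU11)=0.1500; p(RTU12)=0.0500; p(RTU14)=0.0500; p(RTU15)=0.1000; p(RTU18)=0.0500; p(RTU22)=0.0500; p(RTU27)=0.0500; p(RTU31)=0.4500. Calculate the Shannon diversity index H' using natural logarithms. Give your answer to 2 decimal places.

Each pᵢ ln pᵢ term (working shown to 4 dp, full precision carried): 0.05×(-2.9957)=-0.1498, 0.15×(-1.8971)=-0.2846, 0.05×(-2.9957)=-0.1498, 0.05×(-2.9957)=-0.1498, 0.1×(-2.3026)=-0.2303, 0.05×(-2.9957)=-0.1498, 0.05×(-2.9957)=-0.1498, 0.05×(-2.9957)=-0.1498, 0.45×(-0.7985)=-0.3593.
Sum = -1.7729, so H' = 1.77.

1.77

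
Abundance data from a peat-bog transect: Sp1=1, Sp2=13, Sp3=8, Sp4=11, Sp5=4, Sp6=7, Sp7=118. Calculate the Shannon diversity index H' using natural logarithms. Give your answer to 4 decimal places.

Total N = 1+13+8+11+4+7+118 = 162, so the proportions are 0.006173, 0.080247, 0.049383, 0.067901, 0.024691, 0.04321, 0.728395 (working shown to 6 dp, full precision carried).
Each pᵢ ln pᵢ term: 0.006173×(-5.087596)=-0.031405, 0.080247×(-2.522647)=-0.202435, 0.049383×(-3.008155)=-0.148551, 0.067901×(-2.689701)=-0.182634, 0.024691×(-3.701302)=-0.091390, 0.04321×(-3.141686)=-0.135752, 0.728395×(-0.316912)=-0.230837.
Sum = -1.023003, so H' = 1.0230.

1.0230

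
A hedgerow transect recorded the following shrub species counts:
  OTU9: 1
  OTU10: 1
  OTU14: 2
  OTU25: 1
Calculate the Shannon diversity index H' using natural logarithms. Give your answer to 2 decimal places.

Total N = 1+1+2+1 = 5, so the proportions are 0.2, 0.2, 0.4, 0.2 (working shown to 4 dp, full precision carried).
Each pᵢ ln pᵢ term: 0.2×(-1.6094)=-0.3219, 0.2×(-1.6094)=-0.3219, 0.4×(-0.9163)=-0.3665, 0.2×(-1.6094)=-0.3219.
Sum = -1.3322, so H' = 1.33.

1.33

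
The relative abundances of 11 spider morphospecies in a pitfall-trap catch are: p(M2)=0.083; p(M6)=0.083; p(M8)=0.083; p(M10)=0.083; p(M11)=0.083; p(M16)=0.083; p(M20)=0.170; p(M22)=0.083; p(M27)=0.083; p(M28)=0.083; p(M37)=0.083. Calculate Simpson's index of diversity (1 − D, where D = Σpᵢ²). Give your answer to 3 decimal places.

D = 0.083² + 0.083² + 0.083² + 0.083² + 0.083² + 0.083² + 0.17² + 0.083² + 0.083² + 0.083² + 0.083² = 0.00689 + 0.00689 + 0.00689 + 0.00689 + 0.00689 + 0.00689 + 0.02890 + 0.00689 + 0.00689 + 0.00689 + 0.00689 = 0.09779 (working shown to 5 dp, full precision carried).
So 1 − D = 0.90221, i.e. 0.902 to 3 decimal places.

0.902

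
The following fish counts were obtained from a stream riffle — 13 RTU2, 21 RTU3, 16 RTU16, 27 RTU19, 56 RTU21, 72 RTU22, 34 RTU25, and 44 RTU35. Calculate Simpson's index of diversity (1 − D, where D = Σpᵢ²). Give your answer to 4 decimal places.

Total N = 13+21+16+27+56+72+34+44 = 283, so the proportions are 0.045936, 0.074205, 0.056537, 0.095406, 0.19788, 0.254417, 0.120141, 0.155477 (working shown to 6 dp, full precision carried).
D = 0.045936² + 0.074205² + 0.056537² + 0.095406² + 0.19788² + 0.254417² + 0.120141² + 0.155477² = 0.002110 + 0.005506 + 0.003196 + 0.009102 + 0.039156 + 0.064728 + 0.014434 + 0.024173 = 0.162407.
So 1 − D = 0.837593, i.e. 0.8376 to 4 decimal places.

0.8376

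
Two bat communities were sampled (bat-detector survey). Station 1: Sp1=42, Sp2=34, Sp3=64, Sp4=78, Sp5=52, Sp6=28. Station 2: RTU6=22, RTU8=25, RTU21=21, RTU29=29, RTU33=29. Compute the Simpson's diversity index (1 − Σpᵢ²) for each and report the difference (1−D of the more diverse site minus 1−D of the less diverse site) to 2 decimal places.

0.02

Station 1: N=298, proportions 0.1409, 0.1141, 0.2148, 0.2617, 0.1745, 0.094, giving 1−D = 0.8132 (working shown to 4 dp, full precision carried).
Station 2: N=126, proportions 0.1746, 0.1984, 0.1667, 0.2302, 0.2302, giving 1−D = 0.7964.
Difference = |0.8132 − 0.7964| = 0.0168, i.e. 0.02 to 2 decimal places.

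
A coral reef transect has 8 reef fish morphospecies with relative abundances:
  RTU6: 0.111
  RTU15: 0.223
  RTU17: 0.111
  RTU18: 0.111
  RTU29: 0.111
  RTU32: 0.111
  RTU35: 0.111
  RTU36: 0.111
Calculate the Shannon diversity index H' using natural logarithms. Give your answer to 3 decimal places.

Each pᵢ ln pᵢ term (working shown to 5 dp, full precision carried): 0.111×(-2.19823)=-0.24400, 0.223×(-1.50058)=-0.33463, 0.111×(-2.19823)=-0.24400, 0.111×(-2.19823)=-0.24400, 0.111×(-2.19823)=-0.24400, 0.111×(-2.19823)=-0.24400, 0.111×(-2.19823)=-0.24400, 0.111×(-2.19823)=-0.24400.
Sum = -2.04265, so H' = 2.043.

2.043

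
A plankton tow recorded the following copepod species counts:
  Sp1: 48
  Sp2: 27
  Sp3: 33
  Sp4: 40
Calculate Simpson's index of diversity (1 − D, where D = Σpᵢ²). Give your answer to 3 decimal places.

0.739

Total N = 48+27+33+40 = 148, so the proportions are 0.32432, 0.18243, 0.22297, 0.27027 (working shown to 5 dp, full precision carried).
D = 0.32432² + 0.18243² + 0.22297² + 0.27027² = 0.10519 + 0.03328 + 0.04972 + 0.07305 = 0.26123.
So 1 − D = 0.73877, i.e. 0.739 to 3 decimal places.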